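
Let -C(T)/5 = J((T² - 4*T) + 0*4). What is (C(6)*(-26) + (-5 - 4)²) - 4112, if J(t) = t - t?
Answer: -4031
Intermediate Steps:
J(t) = 0
C(T) = 0 (C(T) = -5*0 = 0)
(C(6)*(-26) + (-5 - 4)²) - 4112 = (0*(-26) + (-5 - 4)²) - 4112 = (0 + (-9)²) - 4112 = (0 + 81) - 4112 = 81 - 4112 = -4031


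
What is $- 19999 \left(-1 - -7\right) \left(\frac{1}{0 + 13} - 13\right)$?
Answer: $\frac{20158992}{13} \approx 1.5507 \cdot 10^{6}$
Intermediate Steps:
$- 19999 \left(-1 - -7\right) \left(\frac{1}{0 + 13} - 13\right) = - 19999 \left(-1 + \left(-1 + 8\right)\right) \left(\frac{1}{13} - 13\right) = - 19999 \left(-1 + 7\right) \left(\frac{1}{13} - 13\right) = - 19999 \cdot 6 \left(- \frac{168}{13}\right) = \left(-19999\right) \left(- \frac{1008}{13}\right) = \frac{20158992}{13}$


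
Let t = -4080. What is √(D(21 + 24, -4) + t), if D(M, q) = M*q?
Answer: 2*I*√1065 ≈ 65.269*I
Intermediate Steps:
√(D(21 + 24, -4) + t) = √((21 + 24)*(-4) - 4080) = √(45*(-4) - 4080) = √(-180 - 4080) = √(-4260) = 2*I*√1065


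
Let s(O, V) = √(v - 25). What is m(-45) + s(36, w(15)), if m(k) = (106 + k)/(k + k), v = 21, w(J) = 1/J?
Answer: -61/90 + 2*I ≈ -0.67778 + 2.0*I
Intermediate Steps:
s(O, V) = 2*I (s(O, V) = √(21 - 25) = √(-4) = 2*I)
m(k) = (106 + k)/(2*k) (m(k) = (106 + k)/((2*k)) = (106 + k)*(1/(2*k)) = (106 + k)/(2*k))
m(-45) + s(36, w(15)) = (½)*(106 - 45)/(-45) + 2*I = (½)*(-1/45)*61 + 2*I = -61/90 + 2*I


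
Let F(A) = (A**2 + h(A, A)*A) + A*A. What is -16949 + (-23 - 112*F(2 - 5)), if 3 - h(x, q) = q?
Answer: -16972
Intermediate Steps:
h(x, q) = 3 - q
F(A) = 2*A**2 + A*(3 - A) (F(A) = (A**2 + (3 - A)*A) + A*A = (A**2 + A*(3 - A)) + A**2 = 2*A**2 + A*(3 - A))
-16949 + (-23 - 112*F(2 - 5)) = -16949 + (-23 - 112*(2 - 5)*(3 + (2 - 5))) = -16949 + (-23 - (-336)*(3 - 3)) = -16949 + (-23 - (-336)*0) = -16949 + (-23 - 112*0) = -16949 + (-23 + 0) = -16949 - 23 = -16972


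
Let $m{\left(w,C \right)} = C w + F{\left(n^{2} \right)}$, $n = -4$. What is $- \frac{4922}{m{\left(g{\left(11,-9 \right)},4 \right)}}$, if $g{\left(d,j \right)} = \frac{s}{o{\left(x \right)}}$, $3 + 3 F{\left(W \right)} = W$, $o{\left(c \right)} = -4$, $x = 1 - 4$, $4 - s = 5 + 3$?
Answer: $- \frac{14766}{25} \approx -590.64$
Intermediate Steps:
$s = -4$ ($s = 4 - \left(5 + 3\right) = 4 - 8 = -4$)
$x = -3$
$F{\left(W \right)} = -1 + \frac{W}{3}$
$g{\left(d,j \right)} = 1$ ($g{\left(d,j \right)} = - \frac{4}{-4} = \left(-4\right) \left(- \frac{1}{4}\right) = 1$)
$m{\left(w,C \right)} = \frac{13}{3} + C w$ ($m{\left(w,C \right)} = C w - \left(1 - \frac{\left(-4\right)^{2}}{3}\right) = C w + \left(-1 + \frac{1}{3} \cdot 16\right) = C w + \left(-1 + \frac{16}{3}\right) = C w + \frac{13}{3} = \frac{13}{3} + C w$)
$- \frac{4922}{m{\left(g{\left(11,-9 \right)},4 \right)}} = - \frac{4922}{\frac{13}{3} + 4 \cdot 1} = - \frac{4922}{\frac{13}{3} + 4} = - \frac{4922}{\frac{25}{3}} = \left(-4922\right) \frac{3}{25} = - \frac{14766}{25}$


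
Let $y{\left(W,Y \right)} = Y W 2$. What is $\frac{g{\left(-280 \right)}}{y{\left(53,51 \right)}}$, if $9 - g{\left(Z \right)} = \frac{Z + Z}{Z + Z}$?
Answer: $\frac{4}{2703} \approx 0.0014798$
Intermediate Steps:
$g{\left(Z \right)} = 8$ ($g{\left(Z \right)} = 9 - \frac{Z + Z}{Z + Z} = 9 - \frac{2 Z}{2 Z} = 9 - 2 Z \frac{1}{2 Z} = 9 - 1 = 8$)
$y{\left(W,Y \right)} = 2 W Y$ ($y{\left(W,Y \right)} = W Y 2 = 2 W Y$)
$\frac{g{\left(-280 \right)}}{y{\left(53,51 \right)}} = \frac{8}{2 \cdot 53 \cdot 51} = \frac{8}{5406} = 8 \cdot \frac{1}{5406} = \frac{4}{2703}$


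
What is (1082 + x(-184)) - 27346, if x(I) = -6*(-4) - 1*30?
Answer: -26270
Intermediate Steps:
x(I) = -6 (x(I) = 24 - 30 = -6)
(1082 + x(-184)) - 27346 = (1082 - 6) - 27346 = 1076 - 27346 = -26270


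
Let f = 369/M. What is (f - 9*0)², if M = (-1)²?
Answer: 136161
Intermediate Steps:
M = 1
f = 369 (f = 369/1 = 369*1 = 369)
(f - 9*0)² = (369 - 9*0)² = (369 + 0)² = 369² = 136161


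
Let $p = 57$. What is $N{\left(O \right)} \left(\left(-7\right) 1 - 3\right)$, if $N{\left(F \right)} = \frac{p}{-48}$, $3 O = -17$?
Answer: $\frac{95}{8} \approx 11.875$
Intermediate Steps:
$O = - \frac{17}{3}$ ($O = \frac{1}{3} \left(-17\right) = - \frac{17}{3} \approx -5.6667$)
$N{\left(F \right)} = - \frac{19}{16}$ ($N{\left(F \right)} = \frac{57}{-48} = 57 \left(- \frac{1}{48}\right) = - \frac{19}{16}$)
$N{\left(O \right)} \left(\left(-7\right) 1 - 3\right) = - \frac{19 \left(\left(-7\right) 1 - 3\right)}{16} = - \frac{19 \left(-7 - 3\right)}{16} = \left(- \frac{19}{16}\right) \left(-10\right) = \frac{95}{8}$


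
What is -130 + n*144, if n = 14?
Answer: 1886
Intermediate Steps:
-130 + n*144 = -130 + 14*144 = -130 + 2016 = 1886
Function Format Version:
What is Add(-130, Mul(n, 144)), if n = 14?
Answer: 1886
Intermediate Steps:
Add(-130, Mul(n, 144)) = Add(-130, Mul(14, 144)) = Add(-130, 2016) = 1886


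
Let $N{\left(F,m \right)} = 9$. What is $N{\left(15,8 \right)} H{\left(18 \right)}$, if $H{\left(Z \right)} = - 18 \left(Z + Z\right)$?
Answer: $-5832$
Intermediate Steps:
$H{\left(Z \right)} = - 36 Z$ ($H{\left(Z \right)} = - 18 \cdot 2 Z = - 36 Z$)
$N{\left(15,8 \right)} H{\left(18 \right)} = 9 \left(\left(-36\right) 18\right) = 9 \left(-648\right) = -5832$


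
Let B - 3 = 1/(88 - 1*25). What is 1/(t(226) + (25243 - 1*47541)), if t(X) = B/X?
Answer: -7119/158739367 ≈ -4.4847e-5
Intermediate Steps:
B = 190/63 (B = 3 + 1/(88 - 1*25) = 3 + 1/(88 - 25) = 3 + 1/63 = 190/63 ≈ 3.0159)
t(X) = 190/(63*X)
1/(t(226) + (25243 - 1*47541)) = 1/((190/63)/226 + (25243 - 1*47541)) = 1/((190/63)*(1/226) + (25243 - 47541)) = 1/(95/7119 - 22298) = 1/(-158739367/7119) = -7119/158739367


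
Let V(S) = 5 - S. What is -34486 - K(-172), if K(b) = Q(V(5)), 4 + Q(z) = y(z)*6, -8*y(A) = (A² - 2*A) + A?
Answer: -34482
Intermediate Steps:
y(A) = -A²/8 + A/8 (y(A) = -((A² - 2*A) + A)/8 = -(A² - A)/8 = -A²/8 + A/8)
Q(z) = -4 + 3*z*(1 - z)/4 (Q(z) = -4 + (z*(1 - z)/8)*6 = -4 + 3*z*(1 - z)/4)
K(b) = -4 (K(b) = -4 - 3*(5 - 1*5)*(-1 + (5 - 1*5))/4 = -4 - 3*(5 - 5)*(-1 + (5 - 5))/4 = -4 - ¾*0*(-1 + 0) = -4 - ¾*0*(-1) = -4 + 0 = -4)
-34486 - K(-172) = -34486 - 1*(-4) = -34486 + 4 = -34482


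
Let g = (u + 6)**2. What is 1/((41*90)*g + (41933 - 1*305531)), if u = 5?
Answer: 1/182892 ≈ 5.4677e-6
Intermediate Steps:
g = 121 (g = (5 + 6)**2 = 11**2 = 121)
1/((41*90)*g + (41933 - 1*305531)) = 1/((41*90)*121 + (41933 - 1*305531)) = 1/(3690*121 + (41933 - 305531)) = 1/(446490 - 263598) = 1/182892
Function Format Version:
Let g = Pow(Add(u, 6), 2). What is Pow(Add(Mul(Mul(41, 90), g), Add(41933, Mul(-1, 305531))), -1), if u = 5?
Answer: Rational(1, 182892) ≈ 5.4677e-6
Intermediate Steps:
g = 121 (g = Pow(Add(5, 6), 2) = Pow(11, 2) = 121)
Pow(Add(Mul(Mul(41, 90), g), Add(41933, Mul(-1, 305531))), -1) = Pow(Add(Mul(Mul(41, 90), 121), Add(41933, Mul(-1, 305531))), -1) = Pow(Add(Mul(3690, 121), Add(41933, -305531)), -1) = Pow(Add(446490, -263598), -1) = Pow(182892, -1) = Rational(1, 182892)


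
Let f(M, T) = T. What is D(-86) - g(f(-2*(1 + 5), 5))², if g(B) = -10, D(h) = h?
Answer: -186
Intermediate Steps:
D(-86) - g(f(-2*(1 + 5), 5))² = -86 - 1*(-10)² = -86 - 1*100 = -86 - 100 = -186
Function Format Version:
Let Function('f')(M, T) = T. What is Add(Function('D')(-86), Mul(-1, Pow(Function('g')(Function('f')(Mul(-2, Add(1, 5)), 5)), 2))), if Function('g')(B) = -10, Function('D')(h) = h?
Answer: -186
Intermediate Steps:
Add(Function('D')(-86), Mul(-1, Pow(Function('g')(Function('f')(Mul(-2, Add(1, 5)), 5)), 2))) = Add(-86, Mul(-1, Pow(-10, 2))) = Add(-86, Mul(-1, 100)) = Add(-86, -100) = -186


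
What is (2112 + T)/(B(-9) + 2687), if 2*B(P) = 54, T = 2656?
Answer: 2384/1357 ≈ 1.7568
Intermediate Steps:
B(P) = 27 (B(P) = (½)*54 = 27)
(2112 + T)/(B(-9) + 2687) = (2112 + 2656)/(27 + 2687) = 4768/2714 = 4768*(1/2714) = 2384/1357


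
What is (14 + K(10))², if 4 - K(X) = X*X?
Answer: 6724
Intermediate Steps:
K(X) = 4 - X² (K(X) = 4 - X*X = 4 - X²)
(14 + K(10))² = (14 + (4 - 1*10²))² = (14 + (4 - 1*100))² = (14 + (4 - 100))² = (14 - 96)² = (-82)² = 6724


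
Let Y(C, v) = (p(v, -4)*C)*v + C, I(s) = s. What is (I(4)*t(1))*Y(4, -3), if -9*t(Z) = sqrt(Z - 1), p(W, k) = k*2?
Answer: 0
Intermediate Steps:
p(W, k) = 2*k
t(Z) = -sqrt(-1 + Z)/9 (t(Z) = -sqrt(Z - 1)/9 = -sqrt(-1 + Z)/9)
Y(C, v) = C - 8*C*v (Y(C, v) = ((2*(-4))*C)*v + C = (-8*C)*v + C = -8*C*v + C = C - 8*C*v)
(I(4)*t(1))*Y(4, -3) = (4*(-sqrt(-1 + 1)/9))*(4*(1 - 8*(-3))) = (4*(-sqrt(0)/9))*(4*(1 + 24)) = (4*(-1/9*0))*(4*25) = (4*0)*100 = 0*100 = 0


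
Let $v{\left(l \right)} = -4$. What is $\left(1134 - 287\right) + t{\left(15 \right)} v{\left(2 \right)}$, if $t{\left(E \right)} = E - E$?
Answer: $847$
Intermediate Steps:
$t{\left(E \right)} = 0$
$\left(1134 - 287\right) + t{\left(15 \right)} v{\left(2 \right)} = \left(1134 - 287\right) + 0 \left(-4\right) = 847 + 0 = 847$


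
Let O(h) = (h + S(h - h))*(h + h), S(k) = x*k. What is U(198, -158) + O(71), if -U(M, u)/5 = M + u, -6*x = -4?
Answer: 9882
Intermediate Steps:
x = ⅔ (x = -⅙*(-4) = ⅔ ≈ 0.66667)
U(M, u) = -5*M - 5*u (U(M, u) = -5*(M + u) = -5*M - 5*u)
S(k) = 2*k/3
O(h) = 2*h² (O(h) = (h + 2*(h - h)/3)*(h + h) = (h + (⅔)*0)*(2*h) = (h + 0)*(2*h) = h*(2*h) = 2*h²)
U(198, -158) + O(71) = (-5*198 - 5*(-158)) + 2*71² = (-990 + 790) + 2*5041 = -200 + 10082 = 9882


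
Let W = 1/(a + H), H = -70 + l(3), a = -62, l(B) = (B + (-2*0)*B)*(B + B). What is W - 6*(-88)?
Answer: 60191/114 ≈ 527.99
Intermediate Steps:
l(B) = 2*B² (l(B) = (B + 0*B)*(2*B) = (B + 0)*(2*B) = B*(2*B) = 2*B²)
H = -52 (H = -70 + 2*3² = -70 + 2*9 = -70 + 18 = -52)
W = -1/114 (W = 1/(-62 - 52) = 1/(-114) = -1/114 ≈ -0.0087719)
W - 6*(-88) = -1/114 - 6*(-88) = -1/114 + 528 = 60191/114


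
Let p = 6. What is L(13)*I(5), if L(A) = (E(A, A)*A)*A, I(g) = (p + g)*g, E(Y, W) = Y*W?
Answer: 1570855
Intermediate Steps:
E(Y, W) = W*Y
I(g) = g*(6 + g) (I(g) = (6 + g)*g = g*(6 + g))
L(A) = A**4 (L(A) = ((A*A)*A)*A = (A**2*A)*A = A**3*A = A**4)
L(13)*I(5) = 13**4*(5*(6 + 5)) = 28561*(5*11) = 28561*55 = 1570855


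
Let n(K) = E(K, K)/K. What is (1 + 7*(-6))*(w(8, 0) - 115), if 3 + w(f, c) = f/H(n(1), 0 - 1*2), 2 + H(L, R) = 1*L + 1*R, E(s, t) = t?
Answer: 14842/3 ≈ 4947.3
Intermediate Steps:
n(K) = 1 (n(K) = K/K = 1)
H(L, R) = -2 + L + R (H(L, R) = -2 + (1*L + 1*R) = -2 + (L + R) = -2 + L + R)
w(f, c) = -3 - f/3 (w(f, c) = -3 + f/(-2 + 1 + (0 - 1*2)) = -3 + f/(-2 + 1 + (0 - 2)) = -3 + f/(-2 + 1 - 2) = -3 + f/(-3) = -3 + f*(-1/3) = -3 - f/3)
(1 + 7*(-6))*(w(8, 0) - 115) = (1 + 7*(-6))*((-3 - 1/3*8) - 115) = (1 - 42)*((-3 - 8/3) - 115) = -41*(-17/3 - 115) = -41*(-362/3) = 14842/3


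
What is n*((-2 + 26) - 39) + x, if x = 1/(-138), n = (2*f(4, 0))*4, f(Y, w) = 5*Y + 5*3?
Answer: -579601/138 ≈ -4200.0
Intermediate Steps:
f(Y, w) = 15 + 5*Y (f(Y, w) = 5*Y + 15 = 15 + 5*Y)
n = 280 (n = (2*(15 + 5*4))*4 = (2*(15 + 20))*4 = (2*35)*4 = 70*4 = 280)
x = -1/138 ≈ -0.0072464
n*((-2 + 26) - 39) + x = 280*((-2 + 26) - 39) - 1/138 = 280*(24 - 39) - 1/138 = 280*(-15) - 1/138 = -4200 - 1/138 = -579601/138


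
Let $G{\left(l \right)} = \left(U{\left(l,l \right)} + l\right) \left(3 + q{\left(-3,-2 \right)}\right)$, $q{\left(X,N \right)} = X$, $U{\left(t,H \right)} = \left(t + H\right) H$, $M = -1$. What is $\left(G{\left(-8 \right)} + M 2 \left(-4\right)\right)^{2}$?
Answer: $64$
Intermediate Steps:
$U{\left(t,H \right)} = H \left(H + t\right)$ ($U{\left(t,H \right)} = \left(H + t\right) H = H \left(H + t\right)$)
$G{\left(l \right)} = 0$ ($G{\left(l \right)} = \left(l \left(l + l\right) + l\right) \left(3 - 3\right) = \left(l 2 l + l\right) 0 = \left(2 l^{2} + l\right) 0 = \left(l + 2 l^{2}\right) 0 = 0$)
$\left(G{\left(-8 \right)} + M 2 \left(-4\right)\right)^{2} = \left(0 + \left(-1\right) 2 \left(-4\right)\right)^{2} = \left(0 - -8\right)^{2} = \left(0 + 8\right)^{2} = 8^{2} = 64$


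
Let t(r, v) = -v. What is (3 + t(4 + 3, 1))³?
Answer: 8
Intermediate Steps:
(3 + t(4 + 3, 1))³ = (3 - 1*1)³ = (3 - 1)³ = 2³ = 8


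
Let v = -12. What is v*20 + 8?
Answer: -232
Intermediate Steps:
v*20 + 8 = -12*20 + 8 = -240 + 8 = -232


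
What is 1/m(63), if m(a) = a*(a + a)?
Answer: 1/7938 ≈ 0.00012598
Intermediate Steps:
m(a) = 2*a**2 (m(a) = a*(2*a) = 2*a**2)
1/m(63) = 1/(2*63**2) = 1/(2*3969) = 1/7938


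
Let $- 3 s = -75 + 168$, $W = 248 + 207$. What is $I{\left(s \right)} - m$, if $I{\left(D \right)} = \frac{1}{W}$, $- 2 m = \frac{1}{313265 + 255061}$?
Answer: $\frac{1137107}{517176660} \approx 0.0021987$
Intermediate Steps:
$W = 455$
$m = - \frac{1}{1136652}$ ($m = - \frac{1}{2 \left(313265 + 255061\right)} = - \frac{1}{2 \cdot 568326} = \left(- \frac{1}{2}\right) \frac{1}{568326} = - \frac{1}{1136652} \approx -8.7978 \cdot 10^{-7}$)
$s = -31$ ($s = - \frac{-75 + 168}{3} = \left(- \frac{1}{3}\right) 93 = -31$)
$I{\left(D \right)} = \frac{1}{455}$
$I{\left(s \right)} - m = \frac{1}{455} - - \frac{1}{1136652} = \frac{1}{455} + \frac{1}{1136652} = \frac{1137107}{517176660}$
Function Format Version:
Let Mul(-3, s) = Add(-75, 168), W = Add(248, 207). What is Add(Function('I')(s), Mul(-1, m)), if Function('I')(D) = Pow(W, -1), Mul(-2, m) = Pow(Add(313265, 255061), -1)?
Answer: Rational(1137107, 517176660) ≈ 0.0021987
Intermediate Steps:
W = 455
m = Rational(-1, 1136652) (m = Mul(Rational(-1, 2), Pow(Add(313265, 255061), -1)) = Mul(Rational(-1, 2), Pow(568326, -1)) = Mul(Rational(-1, 2), Rational(1, 568326)) = Rational(-1, 1136652) ≈ -8.7978e-7)
s = -31 (s = Mul(Rational(-1, 3), Add(-75, 168)) = Mul(Rational(-1, 3), 93) = -31)
Function('I')(D) = Rational(1, 455) (Function('I')(D) = Pow(455, -1) = Rational(1, 455))
Add(Function('I')(s), Mul(-1, m)) = Add(Rational(1, 455), Mul(-1, Rational(-1, 1136652))) = Add(Rational(1, 455), Rational(1, 1136652)) = Rational(1137107, 517176660)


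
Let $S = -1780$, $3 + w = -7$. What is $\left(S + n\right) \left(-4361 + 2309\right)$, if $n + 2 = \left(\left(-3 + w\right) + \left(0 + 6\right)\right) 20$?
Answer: $3943944$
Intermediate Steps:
$w = -10$ ($w = -3 - 7 = -10$)
$n = -142$ ($n = -2 + \left(\left(-3 - 10\right) + \left(0 + 6\right)\right) 20 = -2 + \left(-13 + 6\right) 20 = -2 - 140 = -142$)
$\left(S + n\right) \left(-4361 + 2309\right) = \left(-1780 - 142\right) \left(-4361 + 2309\right) = \left(-1922\right) \left(-2052\right) = 3943944$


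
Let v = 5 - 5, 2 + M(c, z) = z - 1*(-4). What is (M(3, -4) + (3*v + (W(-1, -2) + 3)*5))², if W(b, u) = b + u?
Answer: 4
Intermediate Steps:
M(c, z) = 2 + z (M(c, z) = -2 + (z - 1*(-4)) = -2 + (z + 4) = -2 + (4 + z) = 2 + z)
v = 0
(M(3, -4) + (3*v + (W(-1, -2) + 3)*5))² = ((2 - 4) + (3*0 + ((-1 - 2) + 3)*5))² = (-2 + (0 + (-3 + 3)*5))² = (-2 + (0 + 0*5))² = (-2 + (0 + 0))² = (-2 + 0)² = (-2)² = 4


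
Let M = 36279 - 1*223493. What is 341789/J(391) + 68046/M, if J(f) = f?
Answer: 31980539930/36600337 ≈ 873.78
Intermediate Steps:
M = -187214 (M = 36279 - 223493 = -187214)
341789/J(391) + 68046/M = 341789/391 + 68046/(-187214) = 341789*(1/391) + 68046*(-1/187214) = 341789/391 - 34023/93607 = 31980539930/36600337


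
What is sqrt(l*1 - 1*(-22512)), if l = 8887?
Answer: sqrt(31399) ≈ 177.20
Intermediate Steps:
sqrt(l*1 - 1*(-22512)) = sqrt(8887*1 - 1*(-22512)) = sqrt(8887 + 22512) = sqrt(31399)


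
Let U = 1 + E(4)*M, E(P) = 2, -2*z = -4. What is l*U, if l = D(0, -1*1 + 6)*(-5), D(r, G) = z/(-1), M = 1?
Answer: 30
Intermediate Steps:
z = 2 (z = -½*(-4) = 2)
D(r, G) = -2 (D(r, G) = 2/(-1) = 2*(-1) = -2)
U = 3 (U = 1 + 2*1 = 1 + 2 = 3)
l = 10 (l = -2*(-5) = 10)
l*U = 10*3 = 30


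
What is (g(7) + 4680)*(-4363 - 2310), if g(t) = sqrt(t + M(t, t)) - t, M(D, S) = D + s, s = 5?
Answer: -31182929 - 6673*sqrt(19) ≈ -3.1212e+7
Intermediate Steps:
M(D, S) = 5 + D (M(D, S) = D + 5 = 5 + D)
g(t) = sqrt(5 + 2*t) - t (g(t) = sqrt(t + (5 + t)) - t = sqrt(5 + 2*t) - t)
(g(7) + 4680)*(-4363 - 2310) = ((sqrt(5 + 2*7) - 1*7) + 4680)*(-4363 - 2310) = ((sqrt(5 + 14) - 7) + 4680)*(-6673) = ((sqrt(19) - 7) + 4680)*(-6673) = ((-7 + sqrt(19)) + 4680)*(-6673) = (4673 + sqrt(19))*(-6673) = -31182929 - 6673*sqrt(19)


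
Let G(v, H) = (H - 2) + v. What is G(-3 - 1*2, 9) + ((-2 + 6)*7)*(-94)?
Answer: -2630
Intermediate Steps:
G(v, H) = -2 + H + v (G(v, H) = (-2 + H) + v = -2 + H + v)
G(-3 - 1*2, 9) + ((-2 + 6)*7)*(-94) = (-2 + 9 + (-3 - 1*2)) + ((-2 + 6)*7)*(-94) = (-2 + 9 + (-3 - 2)) + (4*7)*(-94) = (-2 + 9 - 5) + 28*(-94) = 2 - 2632 = -2630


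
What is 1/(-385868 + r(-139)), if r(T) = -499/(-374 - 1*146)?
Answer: -520/200650861 ≈ -2.5916e-6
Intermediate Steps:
r(T) = 499/520 (r(T) = -499/(-374 - 146) = -499/(-520) = -499*(-1/520) = 499/520)
1/(-385868 + r(-139)) = 1/(-385868 + 499/520) = 1/(-200650861/520) = -520/200650861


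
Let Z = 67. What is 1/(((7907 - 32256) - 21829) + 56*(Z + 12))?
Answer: -1/41754 ≈ -2.3950e-5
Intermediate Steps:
1/(((7907 - 32256) - 21829) + 56*(Z + 12)) = 1/(((7907 - 32256) - 21829) + 56*(67 + 12)) = 1/((-24349 - 21829) + 56*79) = 1/(-46178 + 4424) = 1/(-41754) = -1/41754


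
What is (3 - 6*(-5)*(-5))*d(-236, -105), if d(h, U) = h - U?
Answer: 19257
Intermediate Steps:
(3 - 6*(-5)*(-5))*d(-236, -105) = (3 - 6*(-5)*(-5))*(-236 - 1*(-105)) = (3 - (-30)*(-5))*(-236 + 105) = (3 - 1*150)*(-131) = (3 - 150)*(-131) = -147*(-131) = 19257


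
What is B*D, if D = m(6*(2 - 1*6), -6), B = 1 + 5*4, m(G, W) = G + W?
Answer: -630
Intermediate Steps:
B = 21 (B = 1 + 20 = 21)
D = -30 (D = 6*(2 - 1*6) - 6 = 6*(2 - 6) - 6 = 6*(-4) - 6 = -24 - 6 = -30)
B*D = 21*(-30) = -630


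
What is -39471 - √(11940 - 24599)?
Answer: -39471 - I*√12659 ≈ -39471.0 - 112.51*I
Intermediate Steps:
-39471 - √(11940 - 24599) = -39471 - √(-12659) = -39471 - I*√12659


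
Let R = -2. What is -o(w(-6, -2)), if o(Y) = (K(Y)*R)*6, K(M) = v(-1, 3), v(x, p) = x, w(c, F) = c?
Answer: -12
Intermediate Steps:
K(M) = -1
o(Y) = 12 (o(Y) = -1*(-2)*6 = 2*6 = 12)
-o(w(-6, -2)) = -1*12 = -12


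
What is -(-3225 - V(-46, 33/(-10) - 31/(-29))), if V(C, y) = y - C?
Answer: 947943/290 ≈ 3268.8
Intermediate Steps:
-(-3225 - V(-46, 33/(-10) - 31/(-29))) = -(-3225 - ((33/(-10) - 31/(-29)) - 1*(-46))) = -(-3225 - ((33*(-⅒) - 31*(-1/29)) + 46)) = -(-3225 - ((-33/10 + 31/29) + 46)) = -(-3225 - (-647/290 + 46)) = -(-3225 - 1*12693/290) = -(-3225 - 12693/290) = -1*(-947943/290) = 947943/290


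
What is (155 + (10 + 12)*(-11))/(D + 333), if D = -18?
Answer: -29/105 ≈ -0.27619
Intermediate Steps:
(155 + (10 + 12)*(-11))/(D + 333) = (155 + (10 + 12)*(-11))/(-18 + 333) = (155 + 22*(-11))/315 = (155 - 242)*(1/315) = -87*1/315 = -29/105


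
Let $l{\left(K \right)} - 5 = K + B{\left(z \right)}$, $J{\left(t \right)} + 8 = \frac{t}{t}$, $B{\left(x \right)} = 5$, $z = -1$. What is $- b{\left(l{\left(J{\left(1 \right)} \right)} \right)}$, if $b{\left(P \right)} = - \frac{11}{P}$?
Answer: $\frac{11}{3} \approx 3.6667$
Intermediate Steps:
$J{\left(t \right)} = -7$ ($J{\left(t \right)} = -8 + \frac{t}{t} = -8 + 1 = -7$)
$l{\left(K \right)} = 10 + K$ ($l{\left(K \right)} = 5 + \left(K + 5\right) = 5 + \left(5 + K\right) = 10 + K$)
$- b{\left(l{\left(J{\left(1 \right)} \right)} \right)} = - \frac{-11}{10 - 7} = - \frac{-11}{3} = \left(-1\right) \left(- \frac{11}{3}\right) = \frac{11}{3}$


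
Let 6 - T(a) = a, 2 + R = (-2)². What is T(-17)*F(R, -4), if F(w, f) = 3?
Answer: 69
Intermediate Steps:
R = 2 (R = -2 + (-2)² = -2 + 4 = 2)
T(a) = 6 - a
T(-17)*F(R, -4) = (6 - 1*(-17))*3 = (6 + 17)*3 = 23*3 = 69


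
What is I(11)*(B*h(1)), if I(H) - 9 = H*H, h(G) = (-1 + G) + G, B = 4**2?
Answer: 2080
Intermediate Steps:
B = 16
h(G) = -1 + 2*G
I(H) = 9 + H**2 (I(H) = 9 + H*H = 9 + H**2)
I(11)*(B*h(1)) = (9 + 11**2)*(16*(-1 + 2*1)) = (9 + 121)*(16*(-1 + 2)) = 130*(16*1) = 130*16 = 2080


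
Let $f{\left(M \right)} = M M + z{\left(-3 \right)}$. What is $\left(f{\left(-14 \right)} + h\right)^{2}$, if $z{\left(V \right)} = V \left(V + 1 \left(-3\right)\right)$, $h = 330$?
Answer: $295936$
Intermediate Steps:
$z{\left(V \right)} = V \left(-3 + V\right)$ ($z{\left(V \right)} = V \left(V - 3\right) = V \left(-3 + V\right)$)
$f{\left(M \right)} = 18 + M^{2}$ ($f{\left(M \right)} = M M - 3 \left(-3 - 3\right) = M^{2} - -18 = M^{2} + 18 = 18 + M^{2}$)
$\left(f{\left(-14 \right)} + h\right)^{2} = \left(\left(18 + \left(-14\right)^{2}\right) + 330\right)^{2} = \left(\left(18 + 196\right) + 330\right)^{2} = \left(214 + 330\right)^{2} = 544^{2} = 295936$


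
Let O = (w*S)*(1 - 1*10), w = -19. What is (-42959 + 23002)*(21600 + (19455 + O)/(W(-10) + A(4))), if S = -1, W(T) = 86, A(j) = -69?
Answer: -7713061188/17 ≈ -4.5371e+8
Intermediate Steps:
O = -171 (O = (-19*(-1))*(1 - 1*10) = 19*(1 - 10) = 19*(-9) = -171)
(-42959 + 23002)*(21600 + (19455 + O)/(W(-10) + A(4))) = (-42959 + 23002)*(21600 + (19455 - 171)/(86 - 69)) = -19957*(21600 + 19284/17) = -19957*386484/17 = -7713061188/17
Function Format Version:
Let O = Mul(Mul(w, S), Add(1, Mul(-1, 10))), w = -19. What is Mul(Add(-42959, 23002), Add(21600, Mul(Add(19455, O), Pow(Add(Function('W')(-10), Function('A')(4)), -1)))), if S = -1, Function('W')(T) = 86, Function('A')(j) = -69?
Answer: Rational(-7713061188, 17) ≈ -4.5371e+8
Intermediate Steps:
O = -171 (O = Mul(Mul(-19, -1), Add(1, Mul(-1, 10))) = Mul(19, Add(1, -10)) = Mul(19, -9) = -171)
Mul(Add(-42959, 23002), Add(21600, Mul(Add(19455, O), Pow(Add(Function('W')(-10), Function('A')(4)), -1)))) = Mul(Add(-42959, 23002), Add(21600, Mul(Add(19455, -171), Pow(Add(86, -69), -1)))) = Mul(-19957, Add(21600, Mul(19284, Pow(17, -1)))) = Mul(-19957, Add(21600, Mul(19284, Rational(1, 17)))) = Mul(-19957, Add(21600, Rational(19284, 17))) = Mul(-19957, Rational(386484, 17)) = Rational(-7713061188, 17)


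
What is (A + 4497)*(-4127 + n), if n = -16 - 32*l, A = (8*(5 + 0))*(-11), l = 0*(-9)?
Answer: -16808151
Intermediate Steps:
l = 0
A = -440 (A = (8*5)*(-11) = 40*(-11) = -440)
n = -16 (n = -16 - 32*0 = -16 + 0 = -16)
(A + 4497)*(-4127 + n) = (-440 + 4497)*(-4127 - 16) = 4057*(-4143) = -16808151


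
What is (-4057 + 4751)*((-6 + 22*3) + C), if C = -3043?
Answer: -2070202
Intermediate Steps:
(-4057 + 4751)*((-6 + 22*3) + C) = (-4057 + 4751)*((-6 + 22*3) - 3043) = 694*((-6 + 66) - 3043) = 694*(60 - 3043) = 694*(-2983) = -2070202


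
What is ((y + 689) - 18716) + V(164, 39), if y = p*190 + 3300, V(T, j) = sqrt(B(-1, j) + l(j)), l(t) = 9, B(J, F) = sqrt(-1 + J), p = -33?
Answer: -20997 + sqrt(9 + I*sqrt(2)) ≈ -20994.0 + 0.23498*I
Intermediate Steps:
V(T, j) = sqrt(9 + I*sqrt(2)) (V(T, j) = sqrt(sqrt(-1 - 1) + 9) = sqrt(sqrt(-2) + 9) = sqrt(I*sqrt(2) + 9) = sqrt(9 + I*sqrt(2)))
y = -2970 (y = -33*190 + 3300 = -6270 + 3300 = -2970)
((y + 689) - 18716) + V(164, 39) = ((-2970 + 689) - 18716) + sqrt(9 + I*sqrt(2)) = (-2281 - 18716) + sqrt(9 + I*sqrt(2)) = -20997 + sqrt(9 + I*sqrt(2))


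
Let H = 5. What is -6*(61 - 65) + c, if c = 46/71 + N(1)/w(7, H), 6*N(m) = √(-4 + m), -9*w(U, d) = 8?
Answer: 1750/71 - 3*I*√3/16 ≈ 24.648 - 0.32476*I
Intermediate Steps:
w(U, d) = -8/9 (w(U, d) = -⅑*8 = -8/9)
N(m) = √(-4 + m)/6
c = 46/71 - 3*I*√3/16 (c = 46/71 + (√(-4 + 1)/6)/(-8/9) = 46*(1/71) + (√(-3)/6)*(-9/8) = 46/71 + ((I*√3)/6)*(-9/8) = 46/71 + (I*√3/6)*(-9/8) = 46/71 - 3*I*√3/16 ≈ 0.64789 - 0.32476*I)
-6*(61 - 65) + c = -6*(61 - 65) + (46/71 - 3*I*√3/16) = -6*(-4) + (46/71 - 3*I*√3/16) = 24 + (46/71 - 3*I*√3/16) = 1750/71 - 3*I*√3/16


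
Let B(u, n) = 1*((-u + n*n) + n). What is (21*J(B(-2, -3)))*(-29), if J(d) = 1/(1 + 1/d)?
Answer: -1624/3 ≈ -541.33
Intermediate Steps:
B(u, n) = n + n² - u (B(u, n) = 1*((-u + n²) + n) = 1*((n² - u) + n) = 1*(n + n² - u) = n + n² - u)
(21*J(B(-2, -3)))*(-29) = (21*((-3 + (-3)² - 1*(-2))/(1 + (-3 + (-3)² - 1*(-2)))))*(-29) = (21*((-3 + 9 + 2)/(1 + (-3 + 9 + 2))))*(-29) = (21*(8/(1 + 8)))*(-29) = (21*(8/9))*(-29) = (56/3)*(-29) = -1624/3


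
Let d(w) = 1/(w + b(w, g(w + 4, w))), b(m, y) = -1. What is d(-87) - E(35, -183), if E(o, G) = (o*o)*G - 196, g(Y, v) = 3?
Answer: 19744647/88 ≈ 2.2437e+5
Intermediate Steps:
E(o, G) = -196 + G*o**2 (E(o, G) = o**2*G - 196 = G*o**2 - 196 = -196 + G*o**2)
d(w) = 1/(-1 + w) (d(w) = 1/(w - 1) = 1/(-1 + w))
d(-87) - E(35, -183) = 1/(-1 - 87) - (-196 - 183*35**2) = 1/(-88) - (-196 - 183*1225) = -1/88 - (-196 - 224175) = -1/88 - 1*(-224371) = -1/88 + 224371 = 19744647/88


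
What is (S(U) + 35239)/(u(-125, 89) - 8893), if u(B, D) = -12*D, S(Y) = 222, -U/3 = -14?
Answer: -35461/9961 ≈ -3.5600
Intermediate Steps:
U = 42 (U = -3*(-14) = 42)
(S(U) + 35239)/(u(-125, 89) - 8893) = (222 + 35239)/(-12*89 - 8893) = 35461/(-1068 - 8893) = 35461/(-9961) = 35461*(-1/9961) = -35461/9961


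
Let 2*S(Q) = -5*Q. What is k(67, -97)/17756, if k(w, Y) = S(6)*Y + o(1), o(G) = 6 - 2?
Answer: 1459/17756 ≈ 0.082169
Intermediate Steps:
o(G) = 4
S(Q) = -5*Q/2 (S(Q) = (-5*Q)/2 = -5*Q/2)
k(w, Y) = 4 - 15*Y (k(w, Y) = (-5/2*6)*Y + 4 = -15*Y + 4 = 4 - 15*Y)
k(67, -97)/17756 = (4 - 15*(-97))/17756 = (4 + 1455)*(1/17756) = 1459*(1/17756) = 1459/17756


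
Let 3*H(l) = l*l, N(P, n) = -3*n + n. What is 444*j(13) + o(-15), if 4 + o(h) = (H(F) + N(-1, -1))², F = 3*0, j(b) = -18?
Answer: -7992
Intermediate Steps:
N(P, n) = -2*n
F = 0
H(l) = l²/3 (H(l) = (l*l)/3 = l²/3)
o(h) = 0 (o(h) = -4 + ((⅓)*0² - 2*(-1))² = -4 + ((⅓)*0 + 2)² = -4 + (0 + 2)² = -4 + 2² = -4 + 4 = 0)
444*j(13) + o(-15) = 444*(-18) + 0 = -7992 + 0 = -7992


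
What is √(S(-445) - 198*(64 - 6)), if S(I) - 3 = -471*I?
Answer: √198114 ≈ 445.10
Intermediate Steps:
S(I) = 3 - 471*I
√(S(-445) - 198*(64 - 6)) = √((3 - 471*(-445)) - 198*(64 - 6)) = √((3 + 209595) - 198*58) = √(209598 - 11484) = √198114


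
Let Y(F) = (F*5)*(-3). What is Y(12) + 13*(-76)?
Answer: -1168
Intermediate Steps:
Y(F) = -15*F (Y(F) = (5*F)*(-3) = -15*F)
Y(12) + 13*(-76) = -15*12 + 13*(-76) = -180 - 988 = -1168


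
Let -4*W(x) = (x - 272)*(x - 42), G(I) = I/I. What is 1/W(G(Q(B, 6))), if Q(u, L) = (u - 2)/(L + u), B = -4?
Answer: -4/11111 ≈ -0.00036000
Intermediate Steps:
Q(u, L) = (-2 + u)/(L + u)
G(I) = 1
W(x) = -(-272 + x)*(-42 + x)/4 (W(x) = -(x - 272)*(x - 42)/4 = -(-272 + x)*(-42 + x)/4)
1/W(G(Q(B, 6))) = 1/(-2856 - ¼*1² + (157/2)*1) = 1/(-2856 - ¼*1 + 157/2) = 1/(-2856 - ¼ + 157/2) = 1/(-11111/4) = -4/11111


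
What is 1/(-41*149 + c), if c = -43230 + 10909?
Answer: -1/38430 ≈ -2.6021e-5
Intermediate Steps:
c = -32321
1/(-41*149 + c) = 1/(-41*149 - 32321) = 1/(-6109 - 32321) = 1/(-38430) = -1/38430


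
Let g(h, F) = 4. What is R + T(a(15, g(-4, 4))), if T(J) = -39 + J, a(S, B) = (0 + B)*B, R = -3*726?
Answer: -2201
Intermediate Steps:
R = -2178
a(S, B) = B² (a(S, B) = B*B = B²)
R + T(a(15, g(-4, 4))) = -2178 + (-39 + 4²) = -2178 + (-39 + 16) = -2178 - 23 = -2201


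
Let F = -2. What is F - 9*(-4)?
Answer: 34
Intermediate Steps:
F - 9*(-4) = -2 - 9*(-4) = -2 + 36 = 34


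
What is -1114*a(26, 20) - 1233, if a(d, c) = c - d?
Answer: 5451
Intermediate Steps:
-1114*a(26, 20) - 1233 = -1114*(20 - 1*26) - 1233 = -1114*(20 - 26) - 1233 = -1114*(-6) - 1233 = 6684 - 1233 = 5451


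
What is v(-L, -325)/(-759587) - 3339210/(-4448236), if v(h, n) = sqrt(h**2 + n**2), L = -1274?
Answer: 1669605/2224118 - 13*sqrt(10229)/759587 ≈ 0.74895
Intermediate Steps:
v(-L, -325)/(-759587) - 3339210/(-4448236) = sqrt((-1*(-1274))**2 + (-325)**2)/(-759587) - 3339210/(-4448236) = sqrt(1274**2 + 105625)*(-1/759587) - 3339210*(-1/4448236) = sqrt(1623076 + 105625)*(-1/759587) + 1669605/2224118 = sqrt(1728701)*(-1/759587) + 1669605/2224118 = (13*sqrt(10229))*(-1/759587) + 1669605/2224118 = -13*sqrt(10229)/759587 + 1669605/2224118 = 1669605/2224118 - 13*sqrt(10229)/759587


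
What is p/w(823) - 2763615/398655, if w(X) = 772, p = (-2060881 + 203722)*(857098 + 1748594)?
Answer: -32152750646587802/5129361 ≈ -6.2684e+9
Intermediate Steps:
p = -4839184349028 (p = -1857159*2605692 = -4839184349028)
p/w(823) - 2763615/398655 = -4839184349028/772 - 2763615/398655 = -4839184349028*1/772 - 2763615*1/398655 = -1209796087257/193 - 184241/26577 = -32152750646587802/5129361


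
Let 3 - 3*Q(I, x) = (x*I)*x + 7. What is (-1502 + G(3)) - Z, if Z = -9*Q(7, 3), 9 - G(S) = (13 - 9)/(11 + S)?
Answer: -11860/7 ≈ -1694.3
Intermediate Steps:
Q(I, x) = -4/3 - I*x²/3 (Q(I, x) = 1 - ((x*I)*x + 7)/3 = 1 - ((I*x)*x + 7)/3 = 1 - (I*x² + 7)/3 = 1 - (7 + I*x²)/3 = 1 + (-7/3 - I*x²/3) = -4/3 - I*x²/3)
G(S) = 9 - 4/(11 + S) (G(S) = 9 - (13 - 9)/(11 + S) = 9 - 4/(11 + S))
Z = 201 (Z = -9*(-4/3 - ⅓*7*3²) = -9*(-4/3 - ⅓*7*9) = -9*(-4/3 - 21) = -9*(-67/3) = 201)
(-1502 + G(3)) - Z = (-1502 + (95 + 9*3)/(11 + 3)) - 1*201 = (-1502 + (95 + 27)/14) - 201 = (-1502 + (1/14)*122) - 201 = (-1502 + 61/7) - 201 = -10453/7 - 201 = -11860/7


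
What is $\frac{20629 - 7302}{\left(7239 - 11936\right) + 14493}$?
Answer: $\frac{13327}{9796} \approx 1.3605$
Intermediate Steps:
$\frac{20629 - 7302}{\left(7239 - 11936\right) + 14493} = \frac{13327}{-4697 + 14493} = \frac{13327}{9796}$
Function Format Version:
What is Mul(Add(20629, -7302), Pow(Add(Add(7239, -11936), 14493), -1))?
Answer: Rational(13327, 9796) ≈ 1.3605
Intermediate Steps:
Mul(Add(20629, -7302), Pow(Add(Add(7239, -11936), 14493), -1)) = Mul(13327, Pow(Add(-4697, 14493), -1)) = Mul(13327, Pow(9796, -1)) = Mul(13327, Rational(1, 9796)) = Rational(13327, 9796)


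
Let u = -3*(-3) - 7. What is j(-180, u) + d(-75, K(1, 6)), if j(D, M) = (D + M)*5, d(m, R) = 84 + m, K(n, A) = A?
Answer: -881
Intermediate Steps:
u = 2 (u = 9 - 7 = 2)
j(D, M) = 5*D + 5*M
j(-180, u) + d(-75, K(1, 6)) = (5*(-180) + 5*2) + (84 - 75) = (-900 + 10) + 9 = -890 + 9 = -881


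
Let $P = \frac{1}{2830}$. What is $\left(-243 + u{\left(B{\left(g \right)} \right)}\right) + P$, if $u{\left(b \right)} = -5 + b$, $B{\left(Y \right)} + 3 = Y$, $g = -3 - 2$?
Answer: $- \frac{724479}{2830} \approx -256.0$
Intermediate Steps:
$g = -5$ ($g = -3 - 2 = -5$)
$B{\left(Y \right)} = -3 + Y$
$P = \frac{1}{2830} \approx 0.00035336$
$\left(-243 + u{\left(B{\left(g \right)} \right)}\right) + P = \left(-243 - 13\right) + \frac{1}{2830} = -256 + \frac{1}{2830} = - \frac{724479}{2830}$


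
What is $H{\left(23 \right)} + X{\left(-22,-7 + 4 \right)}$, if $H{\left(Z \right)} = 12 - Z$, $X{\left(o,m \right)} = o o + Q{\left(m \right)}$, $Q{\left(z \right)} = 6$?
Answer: $479$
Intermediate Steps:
$X{\left(o,m \right)} = 6 + o^{2}$ ($X{\left(o,m \right)} = o o + 6 = o^{2} + 6 = 6 + o^{2}$)
$H{\left(23 \right)} + X{\left(-22,-7 + 4 \right)} = \left(12 - 23\right) + \left(6 + \left(-22\right)^{2}\right) = \left(12 - 23\right) + \left(6 + 484\right) = -11 + 490 = 479$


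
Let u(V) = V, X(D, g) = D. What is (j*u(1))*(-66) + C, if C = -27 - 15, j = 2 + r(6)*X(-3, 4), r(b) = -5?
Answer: -1164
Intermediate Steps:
j = 17 (j = 2 - 5*(-3) = 2 + 15 = 17)
C = -42
(j*u(1))*(-66) + C = (17*1)*(-66) - 42 = 17*(-66) - 42 = -1122 - 42 = -1164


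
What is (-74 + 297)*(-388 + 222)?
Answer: -37018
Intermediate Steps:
(-74 + 297)*(-388 + 222) = 223*(-166) = -37018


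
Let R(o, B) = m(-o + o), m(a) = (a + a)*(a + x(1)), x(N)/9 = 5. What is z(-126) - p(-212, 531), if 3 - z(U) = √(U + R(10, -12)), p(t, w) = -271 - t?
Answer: 62 - 3*I*√14 ≈ 62.0 - 11.225*I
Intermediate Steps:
x(N) = 45 (x(N) = 9*5 = 45)
m(a) = 2*a*(45 + a) (m(a) = (a + a)*(a + 45) = (2*a)*(45 + a) = 2*a*(45 + a))
R(o, B) = 0 (R(o, B) = 2*(-o + o)*(45 + (-o + o)) = 2*0*(45 + 0) = 2*0*45 = 0)
z(U) = 3 - √U (z(U) = 3 - √(U + 0) = 3 - √U)
z(-126) - p(-212, 531) = (3 - √(-126)) - (-271 - 1*(-212)) = (3 - 3*I*√14) - (-271 + 212) = (3 - 3*I*√14) - 1*(-59) = (3 - 3*I*√14) + 59 = 62 - 3*I*√14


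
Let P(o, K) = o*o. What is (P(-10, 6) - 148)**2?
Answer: 2304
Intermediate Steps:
P(o, K) = o**2
(P(-10, 6) - 148)**2 = ((-10)**2 - 148)**2 = (100 - 148)**2 = (-48)**2 = 2304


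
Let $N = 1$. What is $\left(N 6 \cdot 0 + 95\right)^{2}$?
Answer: $9025$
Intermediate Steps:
$\left(N 6 \cdot 0 + 95\right)^{2} = \left(1 \cdot 6 \cdot 0 + 95\right)^{2} = \left(6 \cdot 0 + 95\right)^{2} = \left(0 + 95\right)^{2} = 95^{2} = 9025$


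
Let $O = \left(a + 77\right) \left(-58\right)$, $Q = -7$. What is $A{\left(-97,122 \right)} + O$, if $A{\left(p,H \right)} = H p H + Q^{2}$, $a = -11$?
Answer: $-1447527$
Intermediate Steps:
$A{\left(p,H \right)} = 49 + p H^{2}$ ($A{\left(p,H \right)} = H p H + \left(-7\right)^{2} = p H^{2} + 49 = 49 + p H^{2}$)
$O = -3828$ ($O = \left(-11 + 77\right) \left(-58\right) = 66 \left(-58\right) = -3828$)
$A{\left(-97,122 \right)} + O = \left(49 - 97 \cdot 122^{2}\right) - 3828 = \left(49 - 1443748\right) - 3828 = -1443699 - 3828 = -1447527$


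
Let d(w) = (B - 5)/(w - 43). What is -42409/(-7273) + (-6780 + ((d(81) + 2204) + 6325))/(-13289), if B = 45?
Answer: 10466056296/1836367043 ≈ 5.6993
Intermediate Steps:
d(w) = 40/(-43 + w) (d(w) = (45 - 5)/(w - 43) = 40/(-43 + w))
-42409/(-7273) + (-6780 + ((d(81) + 2204) + 6325))/(-13289) = -42409/(-7273) + (-6780 + ((40/(-43 + 81) + 2204) + 6325))/(-13289) = -42409*(-1/7273) + (-6780 + ((40/38 + 2204) + 6325))*(-1/13289) = 42409/7273 + (-6780 + ((40*(1/38) + 2204) + 6325))*(-1/13289) = 42409/7273 + (-6780 + ((20/19 + 2204) + 6325))*(-1/13289) = 42409/7273 + (-6780 + (41896/19 + 6325))*(-1/13289) = 42409/7273 + (-6780 + 162071/19)*(-1/13289) = 42409/7273 + (33251/19)*(-1/13289) = 42409/7273 - 33251/252491 = 10466056296/1836367043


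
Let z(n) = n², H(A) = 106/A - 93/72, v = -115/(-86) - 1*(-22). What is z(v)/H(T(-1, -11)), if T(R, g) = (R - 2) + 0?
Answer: -8056098/541757 ≈ -14.870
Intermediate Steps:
v = 2007/86 (v = -115*(-1/86) + 22 = 115/86 + 22 = 2007/86 ≈ 23.337)
T(R, g) = -2 + R (T(R, g) = (-2 + R) + 0 = -2 + R)
H(A) = -31/24 + 106/A (H(A) = 106/A - 93*1/72 = 106/A - 31/24 = -31/24 + 106/A)
z(v)/H(T(-1, -11)) = (2007/86)²/(-31/24 + 106/(-2 - 1)) = 4028049/(7396*(-31/24 + 106/(-3))) = 4028049/(7396*(-31/24 + 106*(-⅓))) = 4028049/(7396*(-31/24 - 106/3)) = 4028049/(7396*(-293/8)) = (4028049/7396)*(-8/293) = -8056098/541757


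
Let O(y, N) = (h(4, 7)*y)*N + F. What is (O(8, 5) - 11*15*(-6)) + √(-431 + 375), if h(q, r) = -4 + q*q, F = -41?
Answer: 1429 + 2*I*√14 ≈ 1429.0 + 7.4833*I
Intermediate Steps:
h(q, r) = -4 + q²
O(y, N) = -41 + 12*N*y (O(y, N) = ((-4 + 4²)*y)*N - 41 = ((-4 + 16)*y)*N - 41 = (12*y)*N - 41 = 12*N*y - 41 = -41 + 12*N*y)
(O(8, 5) - 11*15*(-6)) + √(-431 + 375) = ((-41 + 12*5*8) - 11*15*(-6)) + √(-431 + 375) = ((-41 + 480) - 165*(-6)) + √(-56) = (439 + 990) + 2*I*√14 = 1429 + 2*I*√14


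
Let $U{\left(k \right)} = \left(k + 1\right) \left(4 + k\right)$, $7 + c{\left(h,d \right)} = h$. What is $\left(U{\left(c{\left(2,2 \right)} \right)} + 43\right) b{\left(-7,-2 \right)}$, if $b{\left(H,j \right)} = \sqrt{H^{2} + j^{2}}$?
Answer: $47 \sqrt{53} \approx 342.17$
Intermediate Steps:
$c{\left(h,d \right)} = -7 + h$
$U{\left(k \right)} = \left(1 + k\right) \left(4 + k\right)$
$\left(U{\left(c{\left(2,2 \right)} \right)} + 43\right) b{\left(-7,-2 \right)} = \left(\left(4 + \left(-7 + 2\right)^{2} + 5 \left(-7 + 2\right)\right) + 43\right) \sqrt{\left(-7\right)^{2} + \left(-2\right)^{2}} = \left(\left(4 + \left(-5\right)^{2} + 5 \left(-5\right)\right) + 43\right) \sqrt{49 + 4} = \left(\left(4 + 25 - 25\right) + 43\right) \sqrt{53} = \left(4 + 43\right) \sqrt{53} = 47 \sqrt{53}$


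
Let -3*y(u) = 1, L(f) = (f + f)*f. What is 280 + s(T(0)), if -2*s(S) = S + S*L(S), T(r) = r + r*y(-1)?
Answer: 280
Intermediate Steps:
L(f) = 2*f**2 (L(f) = (2*f)*f = 2*f**2)
y(u) = -1/3 (y(u) = -1/3*1 = -1/3)
T(r) = 2*r/3 (T(r) = r + r*(-1/3) = r - r/3 = 2*r/3)
s(S) = -S**3 - S/2 (s(S) = -(S + S*(2*S**2))/2 = -(S + 2*S**3)/2 = -S**3 - S/2)
280 + s(T(0)) = 280 + (-((2/3)*0)**3 - 0/3) = 280 + (-1*0**3 - 1/2*0) = 280 + (-1*0 + 0) = 280 + (0 + 0) = 280 + 0 = 280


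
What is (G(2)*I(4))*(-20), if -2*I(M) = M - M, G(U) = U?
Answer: 0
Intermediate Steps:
I(M) = 0 (I(M) = -(M - M)/2 = -½*0 = 0)
(G(2)*I(4))*(-20) = (2*0)*(-20) = 0*(-20) = 0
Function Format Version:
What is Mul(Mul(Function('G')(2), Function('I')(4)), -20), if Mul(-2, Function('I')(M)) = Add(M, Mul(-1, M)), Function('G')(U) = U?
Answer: 0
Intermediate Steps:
Function('I')(M) = 0 (Function('I')(M) = Mul(Rational(-1, 2), Add(M, Mul(-1, M))) = Mul(Rational(-1, 2), 0) = 0)
Mul(Mul(Function('G')(2), Function('I')(4)), -20) = Mul(Mul(2, 0), -20) = Mul(0, -20) = 0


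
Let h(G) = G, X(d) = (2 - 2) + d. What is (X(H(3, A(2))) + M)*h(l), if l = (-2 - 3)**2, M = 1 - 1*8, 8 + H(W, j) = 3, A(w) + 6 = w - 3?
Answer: -300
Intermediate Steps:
A(w) = -9 + w (A(w) = -6 + (w - 3) = -6 + (-3 + w) = -9 + w)
H(W, j) = -5 (H(W, j) = -8 + 3 = -5)
M = -7 (M = 1 - 8 = -7)
l = 25 (l = (-5)**2 = 25)
X(d) = d (X(d) = 0 + d = d)
(X(H(3, A(2))) + M)*h(l) = (-5 - 7)*25 = -12*25 = -300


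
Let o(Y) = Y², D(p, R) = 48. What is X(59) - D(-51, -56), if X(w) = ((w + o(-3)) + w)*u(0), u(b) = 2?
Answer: 206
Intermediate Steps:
X(w) = 18 + 4*w (X(w) = ((w + (-3)²) + w)*2 = ((w + 9) + w)*2 = ((9 + w) + w)*2 = (9 + 2*w)*2 = 18 + 4*w)
X(59) - D(-51, -56) = (18 + 4*59) - 1*48 = (18 + 236) - 48 = 254 - 48 = 206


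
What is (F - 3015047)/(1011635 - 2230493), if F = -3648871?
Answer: 1110653/203143 ≈ 5.4673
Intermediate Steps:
(F - 3015047)/(1011635 - 2230493) = (-3648871 - 3015047)/(1011635 - 2230493) = -6663918/(-1218858) = -6663918*(-1/1218858) = 1110653/203143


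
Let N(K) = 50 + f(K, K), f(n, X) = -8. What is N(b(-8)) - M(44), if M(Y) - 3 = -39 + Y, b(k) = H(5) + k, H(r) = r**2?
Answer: 34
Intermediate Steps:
b(k) = 25 + k (b(k) = 5**2 + k = 25 + k)
N(K) = 42 (N(K) = 50 - 8 = 42)
M(Y) = -36 + Y (M(Y) = 3 + (-39 + Y) = -36 + Y)
N(b(-8)) - M(44) = 42 - (-36 + 44) = 42 - 1*8 = 42 - 8 = 34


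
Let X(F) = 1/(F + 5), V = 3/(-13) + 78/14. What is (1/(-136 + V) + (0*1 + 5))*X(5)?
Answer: 59359/118900 ≈ 0.49923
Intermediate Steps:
V = 486/91 (V = 3*(-1/13) + 78*(1/14) = -3/13 + 39/7 = 486/91 ≈ 5.3407)
X(F) = 1/(5 + F)
(1/(-136 + V) + (0*1 + 5))*X(5) = (1/(-136 + 486/91) + (0*1 + 5))/(5 + 5) = (1/(-11890/91) + (0 + 5))/10 = (-91/11890 + 5)*(⅒) = (59359/11890)*(⅒) = 59359/118900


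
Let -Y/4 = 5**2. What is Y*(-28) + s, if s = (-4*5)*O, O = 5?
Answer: 2700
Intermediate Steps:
s = -100 (s = -4*5*5 = -20*5 = -100)
Y = -100 (Y = -4*5**2 = -4*25 = -100)
Y*(-28) + s = -100*(-28) - 100 = 2800 - 100 = 2700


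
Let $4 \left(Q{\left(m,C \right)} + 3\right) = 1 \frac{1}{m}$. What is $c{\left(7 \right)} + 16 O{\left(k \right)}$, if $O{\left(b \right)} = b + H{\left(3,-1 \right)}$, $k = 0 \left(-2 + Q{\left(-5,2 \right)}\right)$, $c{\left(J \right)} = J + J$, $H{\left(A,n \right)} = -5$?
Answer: $-66$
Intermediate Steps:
$c{\left(J \right)} = 2 J$
$Q{\left(m,C \right)} = -3 + \frac{1}{4 m}$ ($Q{\left(m,C \right)} = -3 + \frac{1 \frac{1}{m}}{4} = -3 + \frac{1}{4 m}$)
$k = 0$ ($k = 0 \left(-2 - \left(3 - \frac{1}{4 \left(-5\right)}\right)\right) = 0 \left(-2 + \left(-3 + \frac{1}{4} \left(- \frac{1}{5}\right)\right)\right) = 0 \left(-2 - \frac{61}{20}\right) = 0 \left(- \frac{101}{20}\right) = 0$)
$O{\left(b \right)} = -5 + b$ ($O{\left(b \right)} = b - 5 = -5 + b$)
$c{\left(7 \right)} + 16 O{\left(k \right)} = 2 \cdot 7 + 16 \left(-5 + 0\right) = 14 + 16 \left(-5\right) = 14 - 80 = -66$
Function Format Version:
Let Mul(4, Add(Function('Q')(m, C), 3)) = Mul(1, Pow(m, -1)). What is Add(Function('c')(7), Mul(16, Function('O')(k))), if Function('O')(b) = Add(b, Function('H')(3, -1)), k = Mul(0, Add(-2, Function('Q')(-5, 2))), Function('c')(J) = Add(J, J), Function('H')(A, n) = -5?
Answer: -66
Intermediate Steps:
Function('c')(J) = Mul(2, J)
Function('Q')(m, C) = Add(-3, Mul(Rational(1, 4), Pow(m, -1))) (Function('Q')(m, C) = Add(-3, Mul(Rational(1, 4), Mul(1, Pow(m, -1)))) = Add(-3, Mul(Rational(1, 4), Pow(m, -1))))
k = 0 (k = Mul(0, Add(-2, Add(-3, Mul(Rational(1, 4), Pow(-5, -1))))) = Mul(0, Add(-2, Add(-3, Mul(Rational(1, 4), Rational(-1, 5))))) = Mul(0, Add(-2, Add(-3, Rational(-1, 20)))) = Mul(0, Add(-2, Rational(-61, 20))) = Mul(0, Rational(-101, 20)) = 0)
Function('O')(b) = Add(-5, b) (Function('O')(b) = Add(b, -5) = Add(-5, b))
Add(Function('c')(7), Mul(16, Function('O')(k))) = Add(Mul(2, 7), Mul(16, Add(-5, 0))) = Add(14, Mul(16, -5)) = Add(14, -80) = -66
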